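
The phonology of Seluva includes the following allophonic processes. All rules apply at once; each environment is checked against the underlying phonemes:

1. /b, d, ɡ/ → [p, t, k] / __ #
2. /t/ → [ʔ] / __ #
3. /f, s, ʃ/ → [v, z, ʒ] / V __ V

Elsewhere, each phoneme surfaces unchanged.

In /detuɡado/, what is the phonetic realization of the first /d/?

/d/ (word-initial) fails the environment for rule 1, so it stays [d].

[d]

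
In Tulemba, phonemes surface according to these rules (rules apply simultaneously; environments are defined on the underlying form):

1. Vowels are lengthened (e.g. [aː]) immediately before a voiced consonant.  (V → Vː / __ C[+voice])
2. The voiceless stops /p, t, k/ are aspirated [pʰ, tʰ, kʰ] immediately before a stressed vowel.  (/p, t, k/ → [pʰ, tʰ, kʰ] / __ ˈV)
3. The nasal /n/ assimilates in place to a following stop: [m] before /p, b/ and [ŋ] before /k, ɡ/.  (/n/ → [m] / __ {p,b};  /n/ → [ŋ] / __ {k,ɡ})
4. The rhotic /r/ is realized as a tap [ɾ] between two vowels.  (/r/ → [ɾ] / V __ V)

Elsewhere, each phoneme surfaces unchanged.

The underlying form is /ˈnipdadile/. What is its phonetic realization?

/n/ (word-initial) fails the environment for rule 3, so it stays [n].
/i/ (between /n/ and /p/) fails the environment for rule 1, so it stays [i].
/p/ (between /i/ and /d/) is in the target of rule 2 but the environment (immediately before a stressed vowel) is not met → [p].
/d/ stays [d].
/a/ (between /d/ and /d/) occurs before a voiced consonant → [aː] by rule 1.
/d/ stays [d].
Rule 1 applies to /i/ (between /d/ and /l/: before a voiced consonant) → [iː].
/l/ stays [l].
/e/ (word-final) is in the target of rule 1 but the environment (before a voiced consonant) is not met → [e].

[ˈnipdaːdiːle]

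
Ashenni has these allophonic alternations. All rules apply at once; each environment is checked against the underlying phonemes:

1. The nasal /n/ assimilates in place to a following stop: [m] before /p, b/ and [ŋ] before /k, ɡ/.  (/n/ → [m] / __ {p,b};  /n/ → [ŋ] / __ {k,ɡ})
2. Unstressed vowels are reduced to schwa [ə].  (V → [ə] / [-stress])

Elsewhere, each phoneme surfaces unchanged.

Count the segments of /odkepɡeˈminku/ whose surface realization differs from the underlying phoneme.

Segments that undergo a rule: /o/ → [ə] (rule 2); /e/ → [ə] (rule 2); /e/ → [ə] (rule 2); /n/ → [ŋ] (rule 1); /u/ → [ə] (rule 2).
All other segments surface unchanged.

5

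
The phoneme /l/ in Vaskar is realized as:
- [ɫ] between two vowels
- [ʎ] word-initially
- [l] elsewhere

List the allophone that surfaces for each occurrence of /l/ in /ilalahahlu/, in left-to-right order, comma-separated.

[ɫ], [ɫ], [l]

Occurrence 1 (position 2): between two vowels → [ɫ].
Occurrence 2 (position 4): between two vowels → [ɫ].
Occurrence 3 (position 9): no conditioning environment matches → elsewhere allophone [l].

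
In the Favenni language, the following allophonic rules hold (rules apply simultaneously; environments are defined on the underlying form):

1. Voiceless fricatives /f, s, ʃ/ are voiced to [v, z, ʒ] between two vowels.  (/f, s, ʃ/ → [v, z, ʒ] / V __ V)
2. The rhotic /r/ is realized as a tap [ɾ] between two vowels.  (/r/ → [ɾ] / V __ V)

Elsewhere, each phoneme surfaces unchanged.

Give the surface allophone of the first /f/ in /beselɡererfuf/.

/f/ — between /r/ and /u/; rule 1 does not apply here → [f].

[f]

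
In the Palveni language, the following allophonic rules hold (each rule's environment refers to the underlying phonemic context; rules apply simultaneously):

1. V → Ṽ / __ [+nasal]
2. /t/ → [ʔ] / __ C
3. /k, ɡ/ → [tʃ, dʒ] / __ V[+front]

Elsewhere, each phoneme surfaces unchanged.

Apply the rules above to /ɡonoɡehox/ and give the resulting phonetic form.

[ɡõnodʒehox]

/ɡ/ (word-initial) is in the target of rule 3 but the environment (before a front vowel) is not met → [ɡ].
/o/ meets the environment for rule 1 (before a nasal consonant) → [õ].
/n/ stays [n].
/o/ (between /n/ and /ɡ/): rule 1 targets it, but not before a nasal consonant → unchanged [o].
/ɡ/ — between /o/ and /e/, before a front vowel — surfaces as [dʒ] (rule 3).
/e/ — between /ɡ/ and /h/; rule 1 does not apply here → [e].
/h/ stays [h].
/o/ (between /h/ and /x/): rule 1 targets it, but not before a nasal consonant → unchanged [o].
/x/ (word-final) is unaffected → [x].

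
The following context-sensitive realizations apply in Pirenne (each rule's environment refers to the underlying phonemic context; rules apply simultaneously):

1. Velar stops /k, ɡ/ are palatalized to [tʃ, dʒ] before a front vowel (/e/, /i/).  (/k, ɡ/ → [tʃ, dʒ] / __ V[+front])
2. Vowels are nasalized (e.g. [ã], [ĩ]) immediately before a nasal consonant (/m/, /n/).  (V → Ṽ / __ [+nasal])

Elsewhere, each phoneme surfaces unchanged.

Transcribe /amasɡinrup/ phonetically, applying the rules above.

/a/ — word-initial, before a nasal consonant — surfaces as [ã] (rule 2).
/a/ (between /m/ and /s/) is in the target of rule 2 but the environment (before a nasal consonant) is not met → [a].
Rule 1 applies to /ɡ/ (between /s/ and /i/: before a front vowel) → [dʒ].
Rule 2 applies to /i/ (between /ɡ/ and /n/: before a nasal consonant) → [ĩ].
/u/ (between /r/ and /p/): rule 2 targets it, but not before a nasal consonant → unchanged [u].

[ãmasdʒĩnrup]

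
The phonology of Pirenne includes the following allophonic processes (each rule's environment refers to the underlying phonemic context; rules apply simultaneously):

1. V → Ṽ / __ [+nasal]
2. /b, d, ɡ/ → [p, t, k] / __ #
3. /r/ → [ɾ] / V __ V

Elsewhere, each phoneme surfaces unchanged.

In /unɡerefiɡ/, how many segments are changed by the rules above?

Segments that undergo a rule: /u/ → [ũ] (rule 1); /r/ → [ɾ] (rule 3); /ɡ/ → [k] (rule 2).
All other segments surface unchanged.

3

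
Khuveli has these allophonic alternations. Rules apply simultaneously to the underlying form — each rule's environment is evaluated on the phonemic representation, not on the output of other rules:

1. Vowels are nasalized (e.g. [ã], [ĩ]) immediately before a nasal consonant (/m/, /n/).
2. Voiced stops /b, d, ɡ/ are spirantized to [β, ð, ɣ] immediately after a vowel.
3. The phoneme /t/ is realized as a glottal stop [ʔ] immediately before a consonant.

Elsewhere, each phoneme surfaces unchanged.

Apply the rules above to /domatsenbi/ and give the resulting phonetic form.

/d/ (word-initial): rule 2 targets it, but not immediately after a vowel → unchanged [d].
Rule 1 applies to /o/ (between /d/ and /m/: before a nasal consonant) → [õ].
/a/ (between /m/ and /t/) fails the environment for rule 1, so it stays [a].
Rule 3 applies to /t/ (between /a/ and /s/: immediately before a consonant) → [ʔ].
Rule 1 applies to /e/ (between /s/ and /n/: before a nasal consonant) → [ẽ].
/b/ — between /n/ and /i/; rule 2 does not apply here → [b].
/i/ (word-final) is in the target of rule 1 but the environment (before a nasal consonant) is not met → [i].

[dõmaʔsẽnbi]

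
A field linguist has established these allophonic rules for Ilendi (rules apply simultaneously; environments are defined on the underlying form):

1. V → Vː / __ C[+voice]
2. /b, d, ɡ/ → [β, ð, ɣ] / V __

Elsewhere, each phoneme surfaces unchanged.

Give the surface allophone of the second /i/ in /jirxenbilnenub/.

Rule 1 applies to /i/ (between /b/ and /l/: before a voiced consonant) → [iː].

[iː]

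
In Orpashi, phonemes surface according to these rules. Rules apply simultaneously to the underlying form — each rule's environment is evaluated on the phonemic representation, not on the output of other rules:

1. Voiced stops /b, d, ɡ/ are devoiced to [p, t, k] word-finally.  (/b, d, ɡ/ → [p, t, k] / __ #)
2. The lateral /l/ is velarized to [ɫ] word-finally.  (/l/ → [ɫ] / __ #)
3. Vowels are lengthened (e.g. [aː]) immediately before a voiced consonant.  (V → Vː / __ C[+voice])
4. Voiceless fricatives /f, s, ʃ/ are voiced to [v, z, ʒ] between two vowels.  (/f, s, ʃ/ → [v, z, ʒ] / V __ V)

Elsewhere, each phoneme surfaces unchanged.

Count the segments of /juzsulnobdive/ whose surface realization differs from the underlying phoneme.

Segments that undergo a rule: /u/ → [uː] (rule 3); /u/ → [uː] (rule 3); /o/ → [oː] (rule 3); /i/ → [iː] (rule 3).
All other segments surface unchanged.

4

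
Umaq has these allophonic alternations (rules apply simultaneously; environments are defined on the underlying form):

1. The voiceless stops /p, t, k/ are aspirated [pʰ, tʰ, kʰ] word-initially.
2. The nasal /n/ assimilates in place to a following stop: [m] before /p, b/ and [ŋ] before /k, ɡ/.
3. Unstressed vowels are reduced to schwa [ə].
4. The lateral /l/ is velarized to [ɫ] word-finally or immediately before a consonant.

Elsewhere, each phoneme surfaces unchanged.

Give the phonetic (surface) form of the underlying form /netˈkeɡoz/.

[nətˈkeɡəz]

/n/ — word-initial; rule 2 does not apply here → [n].
Rule 3 applies to /e/ (between /n/ and /t/: in an unstressed syllable) → [ə].
/t/ — between /e/ and /k/; rule 1 does not apply here → [t].
/k/ (between /t/ and /e/): rule 1 targets it, but not word-initially → unchanged [k].
/e/ (between /k/ and /ɡ/) fails the environment for rule 3, so it stays [e].
/ɡ/ stays [ɡ].
/o/ (between /ɡ/ and /z/) occurs in an unstressed syllable → [ə] by rule 3.
/z/ stays [z].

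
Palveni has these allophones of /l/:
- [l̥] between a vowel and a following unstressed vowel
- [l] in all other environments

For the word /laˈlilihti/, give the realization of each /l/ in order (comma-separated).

[l], [l], [l̥]

Occurrence 1 (position 1): no conditioning environment matches → elsewhere allophone [l].
Occurrence 2 (position 3): no conditioning environment matches → elsewhere allophone [l].
Occurrence 3 (position 5): between a vowel and a following unstressed vowel → [l̥].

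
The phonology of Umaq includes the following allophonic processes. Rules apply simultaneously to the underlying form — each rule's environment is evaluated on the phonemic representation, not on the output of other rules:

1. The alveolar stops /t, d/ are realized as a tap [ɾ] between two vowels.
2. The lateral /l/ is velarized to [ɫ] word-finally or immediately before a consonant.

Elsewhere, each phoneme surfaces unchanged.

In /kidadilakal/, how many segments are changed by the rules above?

3

Segments that undergo a rule: /d/ → [ɾ] (rule 1); /d/ → [ɾ] (rule 1); /l/ → [ɫ] (rule 2).
All other segments surface unchanged.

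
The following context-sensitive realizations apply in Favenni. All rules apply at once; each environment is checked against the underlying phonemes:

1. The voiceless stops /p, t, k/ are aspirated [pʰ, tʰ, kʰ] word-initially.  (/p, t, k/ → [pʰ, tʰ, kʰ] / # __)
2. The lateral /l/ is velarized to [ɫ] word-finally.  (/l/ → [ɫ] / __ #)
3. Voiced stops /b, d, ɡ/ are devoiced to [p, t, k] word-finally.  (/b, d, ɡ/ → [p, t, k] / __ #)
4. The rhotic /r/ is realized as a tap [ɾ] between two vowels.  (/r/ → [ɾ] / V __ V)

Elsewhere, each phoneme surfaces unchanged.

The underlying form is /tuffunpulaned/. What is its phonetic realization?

Rule 1 applies to /t/ (word-initial: word-initially) → [tʰ].
/u/ stays [u].
/f/ stays [f].
/f/ stays [f].
/u/ stays [u].
/n/ (between /u/ and /p/): no rule targets it → [n].
/p/ — between /n/ and /u/; rule 1 does not apply here → [p].
/u/ stays [u].
/l/ (between /u/ and /a/) is in the target of rule 2 but the environment (word-finally) is not met → [l].
/a/ stays [a].
/n/ stays [n].
/e/ (between /n/ and /d/) is unaffected → [e].
/d/ (word-final) occurs word-finally → [t] by rule 3.

[tʰuffunpulanet]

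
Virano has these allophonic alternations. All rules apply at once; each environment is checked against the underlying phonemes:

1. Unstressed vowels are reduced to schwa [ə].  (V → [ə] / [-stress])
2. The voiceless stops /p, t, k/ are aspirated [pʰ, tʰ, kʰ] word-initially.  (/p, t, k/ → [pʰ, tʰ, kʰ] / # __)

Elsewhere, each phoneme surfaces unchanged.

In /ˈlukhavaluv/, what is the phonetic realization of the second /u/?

[ə]

/u/ (between /l/ and /v/): in an unstressed syllable, so rule 1 applies → [ə].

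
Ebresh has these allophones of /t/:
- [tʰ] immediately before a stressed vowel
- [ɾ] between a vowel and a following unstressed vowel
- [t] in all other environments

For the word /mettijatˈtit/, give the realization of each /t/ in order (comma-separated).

[t], [t], [t], [tʰ], [t]

Occurrence 1 (position 3): no conditioning environment matches → elsewhere allophone [t].
Occurrence 2 (position 4): no conditioning environment matches → elsewhere allophone [t].
Occurrence 3 (position 8): no conditioning environment matches → elsewhere allophone [t].
Occurrence 4 (position 9): immediately before a stressed vowel → [tʰ].
Occurrence 5 (position 11): no conditioning environment matches → elsewhere allophone [t].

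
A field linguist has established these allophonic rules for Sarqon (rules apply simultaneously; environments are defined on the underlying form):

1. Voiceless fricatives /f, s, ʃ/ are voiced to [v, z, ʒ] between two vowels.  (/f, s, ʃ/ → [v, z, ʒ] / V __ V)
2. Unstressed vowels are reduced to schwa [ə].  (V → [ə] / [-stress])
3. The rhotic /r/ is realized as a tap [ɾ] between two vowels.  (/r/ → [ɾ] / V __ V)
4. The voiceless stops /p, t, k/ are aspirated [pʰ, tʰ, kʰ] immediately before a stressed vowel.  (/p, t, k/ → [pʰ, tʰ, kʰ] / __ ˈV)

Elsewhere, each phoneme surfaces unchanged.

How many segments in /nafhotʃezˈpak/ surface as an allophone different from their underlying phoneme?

Segments that undergo a rule: /a/ → [ə] (rule 2); /o/ → [ə] (rule 2); /e/ → [ə] (rule 2); /p/ → [pʰ] (rule 4).
All other segments surface unchanged.

4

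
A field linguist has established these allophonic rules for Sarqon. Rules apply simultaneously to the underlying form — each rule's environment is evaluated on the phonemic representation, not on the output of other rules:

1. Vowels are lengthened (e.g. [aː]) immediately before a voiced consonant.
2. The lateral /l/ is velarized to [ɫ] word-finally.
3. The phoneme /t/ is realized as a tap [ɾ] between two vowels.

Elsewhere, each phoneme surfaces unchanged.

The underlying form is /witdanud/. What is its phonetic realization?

/w/ (word-initial) is unaffected → [w].
/i/ (between /w/ and /t/) fails the environment for rule 1, so it stays [i].
/t/ (between /i/ and /d/) fails the environment for rule 3, so it stays [t].
/d/ — not in any rule's target class → [d].
/a/ (between /d/ and /n/) occurs before a voiced consonant → [aː] by rule 1.
/n/ stays [n].
/u/ meets the environment for rule 1 (before a voiced consonant) → [uː].
/d/ — not in any rule's target class → [d].

[witdaːnuːd]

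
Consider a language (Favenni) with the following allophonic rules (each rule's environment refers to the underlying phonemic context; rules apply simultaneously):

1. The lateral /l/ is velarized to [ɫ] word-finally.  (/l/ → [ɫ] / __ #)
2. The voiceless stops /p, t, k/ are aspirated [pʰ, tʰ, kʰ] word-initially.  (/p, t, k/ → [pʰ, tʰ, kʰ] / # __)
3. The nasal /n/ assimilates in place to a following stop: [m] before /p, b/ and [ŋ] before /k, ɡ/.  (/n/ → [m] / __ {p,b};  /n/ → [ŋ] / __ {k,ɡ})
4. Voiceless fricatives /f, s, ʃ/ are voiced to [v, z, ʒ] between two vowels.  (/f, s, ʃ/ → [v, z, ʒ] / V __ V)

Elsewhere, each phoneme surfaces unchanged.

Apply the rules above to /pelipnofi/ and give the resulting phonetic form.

/p/ (word-initial): word-initially, so rule 2 applies → [pʰ].
/l/ (between /e/ and /i/) is in the target of rule 1 but the environment (word-finally) is not met → [l].
/p/ (between /i/ and /n/) is in the target of rule 2 but the environment (word-initially) is not met → [p].
/n/ (between /p/ and /o/) is in the target of rule 3 but the environment (before a labial or velar stop) is not met → [n].
/f/ (between /o/ and /i/) occurs between two vowels → [v] by rule 4.

[pʰelipnovi]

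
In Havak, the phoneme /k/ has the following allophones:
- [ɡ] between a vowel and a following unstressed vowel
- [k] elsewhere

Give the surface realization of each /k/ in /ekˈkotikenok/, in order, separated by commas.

[k], [k], [ɡ], [k]

Occurrence 1 (position 2): no conditioning environment matches → elsewhere allophone [k].
Occurrence 2 (position 3): no conditioning environment matches → elsewhere allophone [k].
Occurrence 3 (position 7): between a vowel and a following unstressed vowel → [ɡ].
Occurrence 4 (position 11): no conditioning environment matches → elsewhere allophone [k].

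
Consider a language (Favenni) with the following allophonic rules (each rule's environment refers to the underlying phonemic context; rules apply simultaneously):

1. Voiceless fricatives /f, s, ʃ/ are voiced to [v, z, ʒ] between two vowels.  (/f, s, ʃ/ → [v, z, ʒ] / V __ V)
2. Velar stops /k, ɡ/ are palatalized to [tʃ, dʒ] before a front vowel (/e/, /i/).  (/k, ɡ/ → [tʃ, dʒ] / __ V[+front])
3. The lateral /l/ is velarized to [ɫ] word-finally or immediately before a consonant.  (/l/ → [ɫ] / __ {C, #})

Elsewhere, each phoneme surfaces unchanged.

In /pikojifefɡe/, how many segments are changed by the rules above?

2

Segments that undergo a rule: /f/ → [v] (rule 1); /ɡ/ → [dʒ] (rule 2).
All other segments surface unchanged.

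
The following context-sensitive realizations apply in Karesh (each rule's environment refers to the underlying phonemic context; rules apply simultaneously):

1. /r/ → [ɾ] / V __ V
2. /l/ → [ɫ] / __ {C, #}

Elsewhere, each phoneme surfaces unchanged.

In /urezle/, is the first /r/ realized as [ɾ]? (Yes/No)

/r/ meets the environment for rule 1 (between two vowels) → [ɾ].
The actual realization is [ɾ], which matches [ɾ].

Yes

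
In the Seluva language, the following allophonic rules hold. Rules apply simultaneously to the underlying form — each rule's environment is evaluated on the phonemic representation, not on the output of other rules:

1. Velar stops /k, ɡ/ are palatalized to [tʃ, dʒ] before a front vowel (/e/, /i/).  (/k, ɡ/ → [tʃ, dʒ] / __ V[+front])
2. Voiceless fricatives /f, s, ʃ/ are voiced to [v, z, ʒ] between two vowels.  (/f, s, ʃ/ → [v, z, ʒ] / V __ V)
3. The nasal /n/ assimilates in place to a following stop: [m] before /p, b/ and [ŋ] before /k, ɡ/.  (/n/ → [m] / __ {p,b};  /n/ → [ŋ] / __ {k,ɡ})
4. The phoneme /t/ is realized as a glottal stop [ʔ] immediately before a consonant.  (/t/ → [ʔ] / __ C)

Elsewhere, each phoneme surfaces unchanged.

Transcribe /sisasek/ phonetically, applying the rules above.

[sizazek]

/s/ — word-initial; rule 2 does not apply here → [s].
/i/ (between /s/ and /s/) is unaffected → [i].
/s/ meets the environment for rule 2 (between two vowels) → [z].
/a/ stays [a].
/s/ — between /a/ and /e/, between two vowels — surfaces as [z] (rule 2).
/e/ (between /s/ and /k/) is unaffected → [e].
/k/ (word-final) fails the environment for rule 1, so it stays [k].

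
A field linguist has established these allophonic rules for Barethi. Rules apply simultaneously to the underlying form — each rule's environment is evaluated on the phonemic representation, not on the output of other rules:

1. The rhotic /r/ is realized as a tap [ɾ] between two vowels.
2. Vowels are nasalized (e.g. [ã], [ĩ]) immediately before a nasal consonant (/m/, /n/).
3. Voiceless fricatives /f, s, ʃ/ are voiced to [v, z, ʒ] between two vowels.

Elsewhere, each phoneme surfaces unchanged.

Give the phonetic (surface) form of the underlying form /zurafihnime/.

[zuɾavihnĩme]

/z/ (word-initial) is unaffected → [z].
/u/ (between /z/ and /r/) is in the target of rule 2 but the environment (before a nasal consonant) is not met → [u].
/r/ (between /u/ and /a/) occurs between two vowels → [ɾ] by rule 1.
/a/ (between /r/ and /f/): rule 2 targets it, but not before a nasal consonant → unchanged [a].
/f/ meets the environment for rule 3 (between two vowels) → [v].
/i/ — between /f/ and /h/; rule 2 does not apply here → [i].
/h/ (between /i/ and /n/) is unaffected → [h].
/n/ (between /h/ and /i/) is unaffected → [n].
/i/ — between /n/ and /m/, before a nasal consonant — surfaces as [ĩ] (rule 2).
/m/ — not in any rule's target class → [m].
/e/ (word-final): rule 2 targets it, but not before a nasal consonant → unchanged [e].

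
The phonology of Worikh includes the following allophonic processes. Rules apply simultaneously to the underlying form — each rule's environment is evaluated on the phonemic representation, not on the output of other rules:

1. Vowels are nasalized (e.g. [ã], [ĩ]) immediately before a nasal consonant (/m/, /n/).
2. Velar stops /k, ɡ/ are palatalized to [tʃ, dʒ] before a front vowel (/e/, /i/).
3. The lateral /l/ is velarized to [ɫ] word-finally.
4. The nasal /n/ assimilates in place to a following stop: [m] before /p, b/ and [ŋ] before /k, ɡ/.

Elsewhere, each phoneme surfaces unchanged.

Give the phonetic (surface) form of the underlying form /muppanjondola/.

/m/ (word-initial): no rule targets it → [m].
/u/ (between /m/ and /p/) fails the environment for rule 1, so it stays [u].
/p/ (between /u/ and /p/) is unaffected → [p].
/p/ (between /p/ and /a/): no rule targets it → [p].
/a/ (between /p/ and /n/): before a nasal consonant, so rule 1 applies → [ã].
/n/ (between /a/ and /j/) fails the environment for rule 4, so it stays [n].
/j/ — not in any rule's target class → [j].
/o/ (between /j/ and /n/) occurs before a nasal consonant → [õ] by rule 1.
/n/ — between /o/ and /d/; rule 4 does not apply here → [n].
/d/ — not in any rule's target class → [d].
/o/ (between /d/ and /l/) is in the target of rule 1 but the environment (before a nasal consonant) is not met → [o].
/l/ (between /o/ and /a/): rule 3 targets it, but not word-finally → unchanged [l].
/a/ (word-final): rule 1 targets it, but not before a nasal consonant → unchanged [a].

[muppãnjõndola]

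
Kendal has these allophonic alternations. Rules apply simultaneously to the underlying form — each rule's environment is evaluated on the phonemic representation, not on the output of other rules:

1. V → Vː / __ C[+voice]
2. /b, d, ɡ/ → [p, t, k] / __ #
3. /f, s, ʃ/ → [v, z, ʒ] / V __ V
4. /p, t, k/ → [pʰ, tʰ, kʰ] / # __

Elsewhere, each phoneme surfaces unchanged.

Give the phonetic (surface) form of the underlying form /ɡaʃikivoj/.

[ɡaʒikiːvoːj]

/ɡ/ (word-initial): rule 2 targets it, but not word-finally → unchanged [ɡ].
/a/ (between /ɡ/ and /ʃ/): rule 1 targets it, but not before a voiced consonant → unchanged [a].
/ʃ/ (between /a/ and /i/) occurs between two vowels → [ʒ] by rule 3.
/i/ (between /ʃ/ and /k/) is in the target of rule 1 but the environment (before a voiced consonant) is not met → [i].
/k/ — between /i/ and /i/; rule 4 does not apply here → [k].
/i/ (between /k/ and /v/): before a voiced consonant, so rule 1 applies → [iː].
/v/ — not in any rule's target class → [v].
/o/ — between /v/ and /j/, before a voiced consonant — surfaces as [oː] (rule 1).
/j/ (word-final) is unaffected → [j].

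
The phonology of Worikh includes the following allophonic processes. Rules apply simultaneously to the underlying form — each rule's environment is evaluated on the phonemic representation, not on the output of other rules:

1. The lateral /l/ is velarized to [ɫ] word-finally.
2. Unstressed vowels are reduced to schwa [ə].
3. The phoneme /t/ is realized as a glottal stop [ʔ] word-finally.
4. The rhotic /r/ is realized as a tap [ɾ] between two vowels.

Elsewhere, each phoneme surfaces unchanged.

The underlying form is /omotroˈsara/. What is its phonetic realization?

/o/ meets the environment for rule 2 (in an unstressed syllable) → [ə].
/m/ (between /o/ and /o/): no rule targets it → [m].
/o/ — between /m/ and /t/, in an unstressed syllable — surfaces as [ə] (rule 2).
/t/ (between /o/ and /r/): rule 3 targets it, but not word-finally → unchanged [t].
/r/ (between /t/ and /o/) fails the environment for rule 4, so it stays [r].
/o/ — between /r/ and /s/, in an unstressed syllable — surfaces as [ə] (rule 2).
/s/ (between /o/ and /a/) is unaffected → [s].
/a/ (between /s/ and /r/): rule 2 targets it, but not in an unstressed syllable → unchanged [a].
/r/ (between /a/ and /a/): between two vowels, so rule 4 applies → [ɾ].
/a/ (word-final) occurs in an unstressed syllable → [ə] by rule 2.

[əmətrəˈsaɾə]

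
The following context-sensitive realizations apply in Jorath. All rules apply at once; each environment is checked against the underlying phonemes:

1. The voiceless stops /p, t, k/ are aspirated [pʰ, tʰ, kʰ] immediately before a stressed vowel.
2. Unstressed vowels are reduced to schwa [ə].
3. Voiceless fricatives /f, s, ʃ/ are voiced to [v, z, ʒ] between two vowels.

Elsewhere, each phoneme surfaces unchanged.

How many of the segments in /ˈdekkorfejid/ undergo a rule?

Segments that undergo a rule: /o/ → [ə] (rule 2); /e/ → [ə] (rule 2); /i/ → [ə] (rule 2).
All other segments surface unchanged.

3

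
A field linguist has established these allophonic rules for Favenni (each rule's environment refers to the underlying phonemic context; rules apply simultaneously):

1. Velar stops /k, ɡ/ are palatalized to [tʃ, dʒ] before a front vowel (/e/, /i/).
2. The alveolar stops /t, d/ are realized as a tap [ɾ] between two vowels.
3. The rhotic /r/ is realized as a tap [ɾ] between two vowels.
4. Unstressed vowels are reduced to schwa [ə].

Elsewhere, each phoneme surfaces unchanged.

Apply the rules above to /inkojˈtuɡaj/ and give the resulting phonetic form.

Rule 4 applies to /i/ (word-initial: in an unstressed syllable) → [ə].
/n/ (between /i/ and /k/) is unaffected → [n].
/k/ (between /n/ and /o/): rule 1 targets it, but not before a front vowel → unchanged [k].
/o/ (between /k/ and /j/) occurs in an unstressed syllable → [ə] by rule 4.
/j/ (between /o/ and /t/): no rule targets it → [j].
/t/ (between /j/ and /u/) is in the target of rule 2 but the environment (between two vowels) is not met → [t].
/u/ (between /t/ and /ɡ/) is in the target of rule 4 but the environment (in an unstressed syllable) is not met → [u].
/ɡ/ — between /u/ and /a/; rule 1 does not apply here → [ɡ].
/a/ (between /ɡ/ and /j/) occurs in an unstressed syllable → [ə] by rule 4.
/j/ (word-final): no rule targets it → [j].

[ənkəjˈtuɡəj]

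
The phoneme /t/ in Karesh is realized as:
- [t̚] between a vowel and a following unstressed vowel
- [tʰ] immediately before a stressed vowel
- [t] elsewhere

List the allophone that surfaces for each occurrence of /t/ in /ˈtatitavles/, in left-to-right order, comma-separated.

[tʰ], [t̚], [t̚]

Occurrence 1 (position 1): immediately before a stressed vowel → [tʰ].
Occurrence 2 (position 3): between a vowel and a following unstressed vowel → [t̚].
Occurrence 3 (position 5): between a vowel and a following unstressed vowel → [t̚].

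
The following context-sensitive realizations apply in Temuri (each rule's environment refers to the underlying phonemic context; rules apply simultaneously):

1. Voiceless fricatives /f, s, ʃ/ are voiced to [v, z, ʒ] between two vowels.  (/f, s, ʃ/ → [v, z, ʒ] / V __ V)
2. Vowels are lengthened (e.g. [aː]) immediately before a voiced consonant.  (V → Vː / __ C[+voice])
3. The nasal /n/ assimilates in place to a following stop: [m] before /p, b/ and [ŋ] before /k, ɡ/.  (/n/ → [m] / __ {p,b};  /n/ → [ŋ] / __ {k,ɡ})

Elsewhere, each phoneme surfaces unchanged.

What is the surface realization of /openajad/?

[opeːnaːjaːd]

/o/ (word-initial) is in the target of rule 2 but the environment (before a voiced consonant) is not met → [o].
/p/ (between /o/ and /e/) is unaffected → [p].
/e/ — between /p/ and /n/, before a voiced consonant — surfaces as [eː] (rule 2).
/n/ (between /e/ and /a/) is in the target of rule 3 but the environment (before a labial or velar stop) is not met → [n].
/a/ — between /n/ and /j/, before a voiced consonant — surfaces as [aː] (rule 2).
/j/ — not in any rule's target class → [j].
/a/ meets the environment for rule 2 (before a voiced consonant) → [aː].
/d/ (word-final): no rule targets it → [d].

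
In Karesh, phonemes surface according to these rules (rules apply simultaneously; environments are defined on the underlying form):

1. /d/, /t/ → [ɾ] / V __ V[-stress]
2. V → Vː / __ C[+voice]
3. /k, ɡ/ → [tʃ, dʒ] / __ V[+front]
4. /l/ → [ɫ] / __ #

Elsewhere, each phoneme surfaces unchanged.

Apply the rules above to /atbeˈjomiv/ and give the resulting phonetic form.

[atbeːˈjoːmiːv]

/a/ (word-initial) is in the target of rule 2 but the environment (before a voiced consonant) is not met → [a].
/t/ (between /a/ and /b/) is in the target of rule 1 but the environment (between a vowel and a following unstressed vowel) is not met → [t].
/b/ (between /t/ and /e/) is unaffected → [b].
/e/ — between /b/ and /j/, before a voiced consonant — surfaces as [eː] (rule 2).
/j/ stays [j].
Rule 2 applies to /o/ (between /j/ and /m/: before a voiced consonant) → [oː].
/m/ (between /o/ and /i/) is unaffected → [m].
/i/ (between /m/ and /v/): before a voiced consonant, so rule 2 applies → [iː].
/v/ (word-final) is unaffected → [v].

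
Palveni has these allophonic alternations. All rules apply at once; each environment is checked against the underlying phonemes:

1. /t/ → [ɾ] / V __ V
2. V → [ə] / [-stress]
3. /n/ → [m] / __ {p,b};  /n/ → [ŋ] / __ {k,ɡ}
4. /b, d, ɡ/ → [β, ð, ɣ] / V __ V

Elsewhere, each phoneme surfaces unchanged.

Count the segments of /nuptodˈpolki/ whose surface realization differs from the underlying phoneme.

Segments that undergo a rule: /u/ → [ə] (rule 2); /o/ → [ə] (rule 2); /i/ → [ə] (rule 2).
All other segments surface unchanged.

3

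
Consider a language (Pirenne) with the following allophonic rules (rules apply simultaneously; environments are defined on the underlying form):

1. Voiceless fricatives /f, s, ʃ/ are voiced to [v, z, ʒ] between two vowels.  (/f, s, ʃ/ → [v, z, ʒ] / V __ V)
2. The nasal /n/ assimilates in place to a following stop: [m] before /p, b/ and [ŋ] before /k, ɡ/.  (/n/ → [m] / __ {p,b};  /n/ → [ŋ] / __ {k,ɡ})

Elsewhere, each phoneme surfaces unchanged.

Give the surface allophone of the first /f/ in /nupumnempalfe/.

/f/ (between /l/ and /e/) fails the environment for rule 1, so it stays [f].

[f]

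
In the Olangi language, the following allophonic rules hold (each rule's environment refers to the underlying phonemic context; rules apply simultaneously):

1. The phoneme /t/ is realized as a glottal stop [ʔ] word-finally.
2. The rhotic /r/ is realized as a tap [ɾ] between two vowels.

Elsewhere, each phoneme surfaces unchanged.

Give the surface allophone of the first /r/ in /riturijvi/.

/r/ (word-initial) is in the target of rule 2 but the environment (between two vowels) is not met → [r].

[r]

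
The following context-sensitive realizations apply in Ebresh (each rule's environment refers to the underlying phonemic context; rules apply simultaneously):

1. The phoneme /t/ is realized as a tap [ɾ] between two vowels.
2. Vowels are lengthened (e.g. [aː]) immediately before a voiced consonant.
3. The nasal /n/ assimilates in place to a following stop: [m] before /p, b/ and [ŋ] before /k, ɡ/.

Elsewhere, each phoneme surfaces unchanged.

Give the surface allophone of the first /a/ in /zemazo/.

[aː]

Rule 2 applies to /a/ (between /m/ and /z/: before a voiced consonant) → [aː].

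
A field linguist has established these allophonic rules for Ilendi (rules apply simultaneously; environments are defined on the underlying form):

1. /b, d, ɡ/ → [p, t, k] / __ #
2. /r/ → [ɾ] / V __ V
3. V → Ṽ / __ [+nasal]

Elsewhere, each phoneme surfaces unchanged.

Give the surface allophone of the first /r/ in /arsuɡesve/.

/r/ — between /a/ and /s/; rule 2 does not apply here → [r].

[r]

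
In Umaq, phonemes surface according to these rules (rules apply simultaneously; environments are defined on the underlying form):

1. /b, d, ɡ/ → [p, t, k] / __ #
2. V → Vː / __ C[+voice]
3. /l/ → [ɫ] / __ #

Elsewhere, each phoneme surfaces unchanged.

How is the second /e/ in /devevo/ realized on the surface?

/e/ (between /v/ and /v/): before a voiced consonant, so rule 2 applies → [eː].

[eː]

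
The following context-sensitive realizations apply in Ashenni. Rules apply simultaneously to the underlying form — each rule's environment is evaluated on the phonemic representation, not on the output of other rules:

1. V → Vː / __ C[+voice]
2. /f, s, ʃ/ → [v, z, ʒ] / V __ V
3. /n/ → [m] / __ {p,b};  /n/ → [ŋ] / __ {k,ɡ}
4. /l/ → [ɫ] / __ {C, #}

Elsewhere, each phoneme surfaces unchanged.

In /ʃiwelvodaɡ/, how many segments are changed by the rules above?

5

Segments that undergo a rule: /i/ → [iː] (rule 1); /e/ → [eː] (rule 1); /l/ → [ɫ] (rule 4); /o/ → [oː] (rule 1); /a/ → [aː] (rule 1).
All other segments surface unchanged.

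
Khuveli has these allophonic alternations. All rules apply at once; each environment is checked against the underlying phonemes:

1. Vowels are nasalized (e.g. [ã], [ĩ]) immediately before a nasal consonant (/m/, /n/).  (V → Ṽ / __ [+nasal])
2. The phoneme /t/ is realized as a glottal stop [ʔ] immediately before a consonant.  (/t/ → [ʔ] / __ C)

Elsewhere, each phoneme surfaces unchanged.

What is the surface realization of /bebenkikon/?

[bebẽnkikõn]

/b/ stays [b].
/e/ (between /b/ and /b/) is in the target of rule 1 but the environment (before a nasal consonant) is not met → [e].
/b/ (between /e/ and /e/): no rule targets it → [b].
/e/ (between /b/ and /n/): before a nasal consonant, so rule 1 applies → [ẽ].
/n/ stays [n].
/k/ (between /n/ and /i/): no rule targets it → [k].
/i/ — between /k/ and /k/; rule 1 does not apply here → [i].
/k/ — not in any rule's target class → [k].
/o/ meets the environment for rule 1 (before a nasal consonant) → [õ].
/n/ (word-final) is unaffected → [n].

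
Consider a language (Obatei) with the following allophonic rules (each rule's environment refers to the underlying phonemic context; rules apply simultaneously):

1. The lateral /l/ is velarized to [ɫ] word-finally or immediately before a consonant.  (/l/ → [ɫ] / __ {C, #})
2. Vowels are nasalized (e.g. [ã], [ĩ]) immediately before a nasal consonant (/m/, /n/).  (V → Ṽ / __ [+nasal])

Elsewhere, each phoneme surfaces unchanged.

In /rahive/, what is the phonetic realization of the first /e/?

[e]

/e/ (word-final) is in the target of rule 2 but the environment (before a nasal consonant) is not met → [e].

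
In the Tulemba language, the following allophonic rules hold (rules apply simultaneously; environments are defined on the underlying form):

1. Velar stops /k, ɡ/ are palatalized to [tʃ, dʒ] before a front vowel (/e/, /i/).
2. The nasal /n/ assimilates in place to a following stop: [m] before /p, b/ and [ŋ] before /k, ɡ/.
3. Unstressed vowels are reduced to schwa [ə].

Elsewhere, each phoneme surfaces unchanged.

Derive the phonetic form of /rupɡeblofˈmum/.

[rəpdʒəbləfˈmum]

/r/ — not in any rule's target class → [r].
/u/ meets the environment for rule 3 (in an unstressed syllable) → [ə].
/p/ — not in any rule's target class → [p].
/ɡ/ — between /p/ and /e/, before a front vowel — surfaces as [dʒ] (rule 1).
/e/ — between /ɡ/ and /b/, in an unstressed syllable — surfaces as [ə] (rule 3).
/b/ (between /e/ and /l/): no rule targets it → [b].
/l/ (between /b/ and /o/) is unaffected → [l].
/o/ (between /l/ and /f/) occurs in an unstressed syllable → [ə] by rule 3.
/f/ stays [f].
/m/ (between /f/ and /u/): no rule targets it → [m].
/u/ — between /m/ and /m/; rule 3 does not apply here → [u].
/m/ (word-final) is unaffected → [m].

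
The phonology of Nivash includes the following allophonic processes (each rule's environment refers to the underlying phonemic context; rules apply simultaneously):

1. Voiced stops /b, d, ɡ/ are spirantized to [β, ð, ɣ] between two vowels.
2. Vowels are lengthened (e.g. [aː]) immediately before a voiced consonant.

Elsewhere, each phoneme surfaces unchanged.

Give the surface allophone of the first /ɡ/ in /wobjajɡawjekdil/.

[ɡ]

/ɡ/ (between /j/ and /a/) fails the environment for rule 1, so it stays [ɡ].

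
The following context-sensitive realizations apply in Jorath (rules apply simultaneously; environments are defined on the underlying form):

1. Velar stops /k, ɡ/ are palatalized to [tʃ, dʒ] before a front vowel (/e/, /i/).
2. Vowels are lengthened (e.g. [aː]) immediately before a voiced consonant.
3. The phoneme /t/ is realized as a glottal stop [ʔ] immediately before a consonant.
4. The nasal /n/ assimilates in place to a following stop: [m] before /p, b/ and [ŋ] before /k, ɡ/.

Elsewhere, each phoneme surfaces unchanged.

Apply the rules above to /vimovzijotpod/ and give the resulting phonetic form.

[viːmoːvziːjoʔpoːd]

/v/ (word-initial): no rule targets it → [v].
/i/ meets the environment for rule 2 (before a voiced consonant) → [iː].
/m/ stays [m].
/o/ meets the environment for rule 2 (before a voiced consonant) → [oː].
/v/ (between /o/ and /z/) is unaffected → [v].
/z/ (between /v/ and /i/): no rule targets it → [z].
Rule 2 applies to /i/ (between /z/ and /j/: before a voiced consonant) → [iː].
/j/ — not in any rule's target class → [j].
/o/ — between /j/ and /t/; rule 2 does not apply here → [o].
/t/ meets the environment for rule 3 (immediately before a consonant) → [ʔ].
/p/ (between /t/ and /o/): no rule targets it → [p].
/o/ meets the environment for rule 2 (before a voiced consonant) → [oː].
/d/ (word-final): no rule targets it → [d].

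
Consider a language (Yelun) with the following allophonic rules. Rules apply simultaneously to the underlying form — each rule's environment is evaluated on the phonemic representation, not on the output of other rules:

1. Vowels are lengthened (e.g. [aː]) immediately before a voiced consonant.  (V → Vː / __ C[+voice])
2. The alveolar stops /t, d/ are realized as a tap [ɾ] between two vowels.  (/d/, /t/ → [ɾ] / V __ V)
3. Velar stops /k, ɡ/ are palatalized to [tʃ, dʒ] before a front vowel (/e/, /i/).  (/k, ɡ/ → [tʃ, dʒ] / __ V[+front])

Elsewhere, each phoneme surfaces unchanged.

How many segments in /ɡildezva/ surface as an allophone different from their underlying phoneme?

Segments that undergo a rule: /ɡ/ → [dʒ] (rule 3); /i/ → [iː] (rule 1); /e/ → [eː] (rule 1).
All other segments surface unchanged.

3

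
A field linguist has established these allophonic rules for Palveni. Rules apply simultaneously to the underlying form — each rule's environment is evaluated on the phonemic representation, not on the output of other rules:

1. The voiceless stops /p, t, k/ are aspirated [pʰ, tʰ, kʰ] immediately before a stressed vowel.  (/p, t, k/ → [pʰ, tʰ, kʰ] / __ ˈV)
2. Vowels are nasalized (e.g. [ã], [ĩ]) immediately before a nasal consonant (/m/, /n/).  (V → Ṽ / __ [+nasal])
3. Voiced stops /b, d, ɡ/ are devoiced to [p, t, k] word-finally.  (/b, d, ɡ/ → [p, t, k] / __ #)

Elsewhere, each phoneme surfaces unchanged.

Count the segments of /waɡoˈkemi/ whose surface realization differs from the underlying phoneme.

Segments that undergo a rule: /k/ → [kʰ] (rule 1); /e/ → [ẽ] (rule 2).
All other segments surface unchanged.

2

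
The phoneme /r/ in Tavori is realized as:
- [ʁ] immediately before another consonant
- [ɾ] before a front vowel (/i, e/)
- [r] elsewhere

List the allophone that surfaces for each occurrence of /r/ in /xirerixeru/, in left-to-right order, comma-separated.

[ɾ], [ɾ], [r]

Occurrence 1 (position 3): before a front vowel (/i, e/) → [ɾ].
Occurrence 2 (position 5): before a front vowel (/i, e/) → [ɾ].
Occurrence 3 (position 9): no conditioning environment matches → elsewhere allophone [r].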